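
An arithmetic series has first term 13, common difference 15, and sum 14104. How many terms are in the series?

Using S = n/2 × [2a + (n-1)d]
14104 = n/2 × [2(13) + (n-1)(15)]
14104 = n/2 × [26 + 15n - 15]
28208 = n × [11 + 15n]
15n² + (11)n - 28208 = 0
Discriminant: Δ = (11)² - 4(15)(-28208) = 121 + 1692480 = 1692601
√Δ = 1301
n = [-(11) + √Δ] / (2·15) = (-11 + 1301) / 30 = 1290 / 30 = 43
(The negative root is discarded since n must be a positive integer.)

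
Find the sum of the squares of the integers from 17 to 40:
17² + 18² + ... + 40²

Use ∑_{k=1}^{n} k² = n(n+1)(2n+1)/6, then subtract the first 16 terms.
∑_{k=1}^{40} k² = 40×41×81/6 = 22140
∑_{k=1}^{16} k² = 16×17×33/6 = 1496
∑_{k=17}^{40} k² = 22140 - 1496 = 20644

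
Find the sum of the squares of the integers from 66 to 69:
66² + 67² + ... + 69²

Use ∑_{k=1}^{n} k² = n(n+1)(2n+1)/6, then subtract the first 65 terms.
∑_{k=1}^{69} k² = 69×70×139/6 = 111895
∑_{k=1}^{65} k² = 65×66×131/6 = 93665
∑_{k=66}^{69} k² = 111895 - 93665 = 18230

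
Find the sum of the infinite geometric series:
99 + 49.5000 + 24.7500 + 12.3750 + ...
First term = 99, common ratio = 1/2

For |r| < 1, S = a / (1 - r)
S = 99 / (1 - (1/2))
S = 99 / (1/2)
S = 198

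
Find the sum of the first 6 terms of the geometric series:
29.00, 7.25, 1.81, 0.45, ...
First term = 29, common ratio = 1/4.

Sₙ = a(1 - rⁿ) / (1 - r)
S_6 = 29(1 - (1/4)^6) / (1 - (1/4))
S_6 = 29(1 - (1/4096)) / (3/4)
S_6 = 39585/1024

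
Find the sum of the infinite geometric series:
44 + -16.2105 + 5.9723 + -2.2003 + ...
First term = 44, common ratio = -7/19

For |r| < 1, S = a / (1 - r)
S = 44 / (1 - (-7/19))
S = 44 / (26/19)
S = 418/13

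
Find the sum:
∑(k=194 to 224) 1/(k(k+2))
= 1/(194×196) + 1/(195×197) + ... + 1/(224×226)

Partial fractions: 1/(k(k+2)) = (1/2)[1/k - 1/(k+2)]
Telescoping leaves the first two and last two terms:
= (1/2)[1/194 + 1/195 - 1/225 - 1/226]
= 22661/32060925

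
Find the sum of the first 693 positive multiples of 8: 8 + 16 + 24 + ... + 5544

Factor out 8: = 8(1 + 2 + ... + 693) = 8 × n(n+1)/2
= 8 × 693×694/2
= 8 × 240471
= 1923768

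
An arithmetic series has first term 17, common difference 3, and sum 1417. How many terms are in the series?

Using S = n/2 × [2a + (n-1)d]
1417 = n/2 × [2(17) + (n-1)(3)]
1417 = n/2 × [34 + 3n - 3]
2834 = n × [31 + 3n]
3n² + (31)n - 2834 = 0
Discriminant: Δ = (31)² - 4(3)(-2834) = 961 + 34008 = 34969
√Δ = 187
n = [-(31) + √Δ] / (2·3) = (-31 + 187) / 6 = 156 / 6 = 26
(The negative root is discarded since n must be a positive integer.)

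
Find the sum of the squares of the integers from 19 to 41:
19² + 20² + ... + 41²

Use ∑_{k=1}^{n} k² = n(n+1)(2n+1)/6, then subtract the first 18 terms.
∑_{k=1}^{41} k² = 41×42×83/6 = 23821
∑_{k=1}^{18} k² = 18×19×37/6 = 2109
∑_{k=19}^{41} k² = 23821 - 2109 = 21712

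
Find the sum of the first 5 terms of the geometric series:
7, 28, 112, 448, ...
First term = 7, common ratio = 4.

Sₙ = a(1 - rⁿ) / (1 - r)
S_5 = 7(1 - 4^5) / (1 - 4)
S_5 = 7(1 - 1024) / (-3)
S_5 = 2387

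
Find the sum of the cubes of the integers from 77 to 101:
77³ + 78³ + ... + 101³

Use ∑_{k=1}^{n} k³ = [n(n+1)/2]², then subtract the first 76 terms.
∑_{k=1}^{101} k³ = [101×102/2]² = 5151² = 26532801
∑_{k=1}^{76} k³ = [76×77/2]² = 2926² = 8561476
∑_{k=77}^{101} k³ = 26532801 - 8561476 = 17971325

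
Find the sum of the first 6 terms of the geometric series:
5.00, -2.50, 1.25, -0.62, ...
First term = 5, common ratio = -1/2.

Sₙ = a(1 - rⁿ) / (1 - r)
S_6 = 5(1 - (-1/2)^6) / (1 - (-1/2))
S_6 = 5(1 - (1/64)) / (3/2)
S_6 = 105/32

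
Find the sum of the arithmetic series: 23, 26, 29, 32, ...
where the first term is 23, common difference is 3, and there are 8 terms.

Sₙ = n/2 × (first + last)
Last term = a + (n-1)d = 23 + (8-1)×3 = 44
S_8 = 8/2 × (23 + 44)
S_8 = 8/2 × 67 = 268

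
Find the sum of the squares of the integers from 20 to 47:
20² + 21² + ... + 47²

Use ∑_{k=1}^{n} k² = n(n+1)(2n+1)/6, then subtract the first 19 terms.
∑_{k=1}^{47} k² = 47×48×95/6 = 35720
∑_{k=1}^{19} k² = 19×20×39/6 = 2470
∑_{k=20}^{47} k² = 35720 - 2470 = 33250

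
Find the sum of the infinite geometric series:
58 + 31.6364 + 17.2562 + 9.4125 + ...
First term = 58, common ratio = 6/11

For |r| < 1, S = a / (1 - r)
S = 58 / (1 - (6/11))
S = 58 / (5/11)
S = 638/5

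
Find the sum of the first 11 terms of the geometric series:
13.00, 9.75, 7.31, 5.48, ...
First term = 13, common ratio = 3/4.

Sₙ = a(1 - rⁿ) / (1 - r)
S_11 = 13(1 - (3/4)^11) / (1 - (3/4))
S_11 = 13(1 - (177147/4194304)) / (1/4)
S_11 = 52223041/1048576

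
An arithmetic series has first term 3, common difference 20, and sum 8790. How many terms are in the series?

Using S = n/2 × [2a + (n-1)d]
8790 = n/2 × [2(3) + (n-1)(20)]
8790 = n/2 × [6 + 20n - 20]
17580 = n × [-14 + 20n]
20n² + (-14)n - 17580 = 0
Discriminant: Δ = (-14)² - 4(20)(-17580) = 196 + 1406400 = 1406596
√Δ = 1186
n = [-(-14) + √Δ] / (2·20) = (14 + 1186) / 40 = 1200 / 40 = 30
(The negative root is discarded since n must be a positive integer.)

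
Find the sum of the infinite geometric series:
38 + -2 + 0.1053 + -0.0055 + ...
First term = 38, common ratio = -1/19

For |r| < 1, S = a / (1 - r)
S = 38 / (1 - (-1/19))
S = 38 / (20/19)
S = 361/10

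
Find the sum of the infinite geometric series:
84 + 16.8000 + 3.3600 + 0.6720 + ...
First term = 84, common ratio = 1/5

For |r| < 1, S = a / (1 - r)
S = 84 / (1 - (1/5))
S = 84 / (4/5)
S = 105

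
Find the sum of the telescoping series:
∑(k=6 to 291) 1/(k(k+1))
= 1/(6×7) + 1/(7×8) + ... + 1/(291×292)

Partial fractions: 1/(k(k+1)) = 1/k - 1/(k+1)
The series telescopes:
= (1/6 - 1/7) + (1/7 - 1/8) + ... + (1/291 - 1/292)
= 1/6 - 1/292
= 143/876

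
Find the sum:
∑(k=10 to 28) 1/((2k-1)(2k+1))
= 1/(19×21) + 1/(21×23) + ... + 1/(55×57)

Partial fractions: 1/((2k-1)(2k+1)) = (1/2)[1/(2k-1) - 1/(2k+1)]
The series telescopes:
= (1/2)[1/19 - 1/57]
= 1/57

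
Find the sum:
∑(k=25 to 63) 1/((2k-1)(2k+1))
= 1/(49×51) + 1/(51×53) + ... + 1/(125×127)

Partial fractions: 1/((2k-1)(2k+1)) = (1/2)[1/(2k-1) - 1/(2k+1)]
The series telescopes:
= (1/2)[1/49 - 1/127]
= 39/6223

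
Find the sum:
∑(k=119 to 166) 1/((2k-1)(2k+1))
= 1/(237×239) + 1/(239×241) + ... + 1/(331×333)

Partial fractions: 1/((2k-1)(2k+1)) = (1/2)[1/(2k-1) - 1/(2k+1)]
The series telescopes:
= (1/2)[1/237 - 1/333]
= 16/26307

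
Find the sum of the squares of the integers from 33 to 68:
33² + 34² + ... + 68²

Use ∑_{k=1}^{n} k² = n(n+1)(2n+1)/6, then subtract the first 32 terms.
∑_{k=1}^{68} k² = 68×69×137/6 = 107134
∑_{k=1}^{32} k² = 32×33×65/6 = 11440
∑_{k=33}^{68} k² = 107134 - 11440 = 95694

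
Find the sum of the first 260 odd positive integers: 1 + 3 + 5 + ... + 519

Sum of first n odd numbers = n²
= 260²
= 67600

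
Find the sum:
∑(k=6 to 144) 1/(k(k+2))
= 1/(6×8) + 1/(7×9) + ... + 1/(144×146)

Partial fractions: 1/(k(k+2)) = (1/2)[1/k - 1/(k+2)]
Telescoping leaves the first two and last two terms:
= (1/2)[1/6 + 1/7 - 1/145 - 1/146]
= 65747/444570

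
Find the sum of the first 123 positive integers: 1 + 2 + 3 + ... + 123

Formula: ∑k = n(n+1)/2
= 123×124/2
= 15252/2
= 7626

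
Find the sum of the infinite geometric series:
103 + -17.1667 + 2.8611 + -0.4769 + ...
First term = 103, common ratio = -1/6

For |r| < 1, S = a / (1 - r)
S = 103 / (1 - (-1/6))
S = 103 / (7/6)
S = 618/7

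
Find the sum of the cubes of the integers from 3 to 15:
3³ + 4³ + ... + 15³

Use ∑_{k=1}^{n} k³ = [n(n+1)/2]², then subtract the first 2 terms.
∑_{k=1}^{15} k³ = [15×16/2]² = 120² = 14400
∑_{k=1}^{2} k³ = [2×3/2]² = 3² = 9
∑_{k=3}^{15} k³ = 14400 - 9 = 14391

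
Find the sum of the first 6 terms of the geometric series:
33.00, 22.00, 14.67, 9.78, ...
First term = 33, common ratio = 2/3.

Sₙ = a(1 - rⁿ) / (1 - r)
S_6 = 33(1 - (2/3)^6) / (1 - (2/3))
S_6 = 33(1 - (64/729)) / (1/3)
S_6 = 7315/81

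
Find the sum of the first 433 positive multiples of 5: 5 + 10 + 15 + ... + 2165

Factor out 5: = 5(1 + 2 + ... + 433) = 5 × n(n+1)/2
= 5 × 433×434/2
= 5 × 93961
= 469805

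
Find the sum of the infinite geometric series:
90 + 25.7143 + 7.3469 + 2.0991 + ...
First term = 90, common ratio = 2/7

For |r| < 1, S = a / (1 - r)
S = 90 / (1 - (2/7))
S = 90 / (5/7)
S = 126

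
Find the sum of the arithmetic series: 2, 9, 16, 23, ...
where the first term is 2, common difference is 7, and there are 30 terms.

Sₙ = n/2 × (first + last)
Last term = a + (n-1)d = 2 + (30-1)×7 = 205
S_30 = 30/2 × (2 + 205)
S_30 = 30/2 × 207 = 3105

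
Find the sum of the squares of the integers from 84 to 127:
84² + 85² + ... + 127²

Use ∑_{k=1}^{n} k² = n(n+1)(2n+1)/6, then subtract the first 83 terms.
∑_{k=1}^{127} k² = 127×128×255/6 = 690880
∑_{k=1}^{83} k² = 83×84×167/6 = 194054
∑_{k=84}^{127} k² = 690880 - 194054 = 496826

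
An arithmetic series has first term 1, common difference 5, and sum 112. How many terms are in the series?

Using S = n/2 × [2a + (n-1)d]
112 = n/2 × [2(1) + (n-1)(5)]
112 = n/2 × [2 + 5n - 5]
224 = n × [-3 + 5n]
5n² + (-3)n - 224 = 0
Discriminant: Δ = (-3)² - 4(5)(-224) = 9 + 4480 = 4489
√Δ = 67
n = [-(-3) + √Δ] / (2·5) = (3 + 67) / 10 = 70 / 10 = 7
(The negative root is discarded since n must be a positive integer.)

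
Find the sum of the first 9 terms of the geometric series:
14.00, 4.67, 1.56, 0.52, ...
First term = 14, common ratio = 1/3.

Sₙ = a(1 - rⁿ) / (1 - r)
S_9 = 14(1 - (1/3)^9) / (1 - (1/3))
S_9 = 14(1 - (1/19683)) / (2/3)
S_9 = 137774/6561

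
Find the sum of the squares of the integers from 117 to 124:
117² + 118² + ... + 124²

Use ∑_{k=1}^{n} k² = n(n+1)(2n+1)/6, then subtract the first 116 terms.
∑_{k=1}^{124} k² = 124×125×249/6 = 643250
∑_{k=1}^{116} k² = 116×117×233/6 = 527046
∑_{k=117}^{124} k² = 643250 - 527046 = 116204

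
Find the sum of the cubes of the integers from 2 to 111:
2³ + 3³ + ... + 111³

Use ∑_{k=1}^{n} k³ = [n(n+1)/2]², then subtract the first 1 terms.
∑_{k=1}^{111} k³ = [111×112/2]² = 6216² = 38638656
∑_{k=1}^{1} k³ = [1×2/2]² = 1² = 1
∑_{k=2}^{111} k³ = 38638656 - 1 = 38638655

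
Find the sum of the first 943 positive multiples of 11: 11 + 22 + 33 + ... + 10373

Factor out 11: = 11(1 + 2 + ... + 943) = 11 × n(n+1)/2
= 11 × 943×944/2
= 11 × 445096
= 4896056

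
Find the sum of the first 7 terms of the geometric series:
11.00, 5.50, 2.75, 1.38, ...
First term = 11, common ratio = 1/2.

Sₙ = a(1 - rⁿ) / (1 - r)
S_7 = 11(1 - (1/2)^7) / (1 - (1/2))
S_7 = 11(1 - (1/128)) / (1/2)
S_7 = 1397/64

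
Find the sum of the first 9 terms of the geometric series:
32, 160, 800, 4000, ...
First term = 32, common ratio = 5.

Sₙ = a(1 - rⁿ) / (1 - r)
S_9 = 32(1 - 5^9) / (1 - 5)
S_9 = 32(1 - 1953125) / (-4)
S_9 = 15624992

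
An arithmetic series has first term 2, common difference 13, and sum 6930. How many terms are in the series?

Using S = n/2 × [2a + (n-1)d]
6930 = n/2 × [2(2) + (n-1)(13)]
6930 = n/2 × [4 + 13n - 13]
13860 = n × [-9 + 13n]
13n² + (-9)n - 13860 = 0
Discriminant: Δ = (-9)² - 4(13)(-13860) = 81 + 720720 = 720801
√Δ = 849
n = [-(-9) + √Δ] / (2·13) = (9 + 849) / 26 = 858 / 26 = 33
(The negative root is discarded since n must be a positive integer.)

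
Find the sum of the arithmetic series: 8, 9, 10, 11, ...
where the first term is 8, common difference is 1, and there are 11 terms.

Sₙ = n/2 × (first + last)
Last term = a + (n-1)d = 8 + (11-1)×1 = 18
S_11 = 11/2 × (8 + 18)
S_11 = 11/2 × 26 = 143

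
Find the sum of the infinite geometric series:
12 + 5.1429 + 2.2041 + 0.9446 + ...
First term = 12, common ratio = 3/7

For |r| < 1, S = a / (1 - r)
S = 12 / (1 - (3/7))
S = 12 / (4/7)
S = 21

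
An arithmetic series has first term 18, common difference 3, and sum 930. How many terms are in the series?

Using S = n/2 × [2a + (n-1)d]
930 = n/2 × [2(18) + (n-1)(3)]
930 = n/2 × [36 + 3n - 3]
1860 = n × [33 + 3n]
3n² + (33)n - 1860 = 0
Discriminant: Δ = (33)² - 4(3)(-1860) = 1089 + 22320 = 23409
√Δ = 153
n = [-(33) + √Δ] / (2·3) = (-33 + 153) / 6 = 120 / 6 = 20
(The negative root is discarded since n must be a positive integer.)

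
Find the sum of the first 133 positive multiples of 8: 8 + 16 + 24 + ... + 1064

Factor out 8: = 8(1 + 2 + ... + 133) = 8 × n(n+1)/2
= 8 × 133×134/2
= 8 × 8911
= 71288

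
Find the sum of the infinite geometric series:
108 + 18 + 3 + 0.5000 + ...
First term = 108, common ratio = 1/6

For |r| < 1, S = a / (1 - r)
S = 108 / (1 - (1/6))
S = 108 / (5/6)
S = 648/5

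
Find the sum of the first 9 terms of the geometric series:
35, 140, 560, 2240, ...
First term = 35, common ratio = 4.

Sₙ = a(1 - rⁿ) / (1 - r)
S_9 = 35(1 - 4^9) / (1 - 4)
S_9 = 35(1 - 262144) / (-3)
S_9 = 3058335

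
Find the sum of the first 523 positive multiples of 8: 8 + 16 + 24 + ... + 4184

Factor out 8: = 8(1 + 2 + ... + 523) = 8 × n(n+1)/2
= 8 × 523×524/2
= 8 × 137026
= 1096208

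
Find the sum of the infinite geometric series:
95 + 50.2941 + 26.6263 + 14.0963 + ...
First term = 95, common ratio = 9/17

For |r| < 1, S = a / (1 - r)
S = 95 / (1 - (9/17))
S = 95 / (8/17)
S = 1615/8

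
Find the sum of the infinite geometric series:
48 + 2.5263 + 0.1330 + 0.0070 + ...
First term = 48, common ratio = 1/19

For |r| < 1, S = a / (1 - r)
S = 48 / (1 - (1/19))
S = 48 / (18/19)
S = 152/3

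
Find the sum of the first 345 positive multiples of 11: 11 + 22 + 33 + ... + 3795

Factor out 11: = 11(1 + 2 + ... + 345) = 11 × n(n+1)/2
= 11 × 345×346/2
= 11 × 59685
= 656535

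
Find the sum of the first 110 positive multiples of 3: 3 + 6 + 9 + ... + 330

Factor out 3: = 3(1 + 2 + ... + 110) = 3 × n(n+1)/2
= 3 × 110×111/2
= 3 × 6105
= 18315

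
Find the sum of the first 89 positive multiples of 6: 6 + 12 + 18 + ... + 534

Factor out 6: = 6(1 + 2 + ... + 89) = 6 × n(n+1)/2
= 6 × 89×90/2
= 6 × 4005
= 24030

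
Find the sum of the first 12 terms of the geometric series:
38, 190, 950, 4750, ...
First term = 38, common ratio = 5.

Sₙ = a(1 - rⁿ) / (1 - r)
S_12 = 38(1 - 5^12) / (1 - 5)
S_12 = 38(1 - 244140625) / (-4)
S_12 = 2319335928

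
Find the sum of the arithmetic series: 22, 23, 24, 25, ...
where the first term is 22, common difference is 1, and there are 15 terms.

Sₙ = n/2 × (first + last)
Last term = a + (n-1)d = 22 + (15-1)×1 = 36
S_15 = 15/2 × (22 + 36)
S_15 = 15/2 × 58 = 435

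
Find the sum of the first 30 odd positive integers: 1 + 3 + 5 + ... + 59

Sum of first n odd numbers = n²
= 30²
= 900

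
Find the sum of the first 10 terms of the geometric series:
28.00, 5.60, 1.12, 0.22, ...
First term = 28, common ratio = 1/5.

Sₙ = a(1 - rⁿ) / (1 - r)
S_10 = 28(1 - (1/5)^10) / (1 - (1/5))
S_10 = 28(1 - (1/9765625)) / (4/5)
S_10 = 68359368/1953125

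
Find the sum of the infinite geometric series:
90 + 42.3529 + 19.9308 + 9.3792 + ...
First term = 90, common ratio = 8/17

For |r| < 1, S = a / (1 - r)
S = 90 / (1 - (8/17))
S = 90 / (9/17)
S = 170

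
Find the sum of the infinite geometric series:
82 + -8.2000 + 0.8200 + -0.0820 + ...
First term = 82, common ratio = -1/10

For |r| < 1, S = a / (1 - r)
S = 82 / (1 - (-1/10))
S = 82 / (11/10)
S = 820/11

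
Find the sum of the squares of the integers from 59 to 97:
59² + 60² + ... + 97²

Use ∑_{k=1}^{n} k² = n(n+1)(2n+1)/6, then subtract the first 58 terms.
∑_{k=1}^{97} k² = 97×98×195/6 = 308945
∑_{k=1}^{58} k² = 58×59×117/6 = 66729
∑_{k=59}^{97} k² = 308945 - 66729 = 242216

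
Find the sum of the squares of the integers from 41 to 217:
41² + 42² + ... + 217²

Use ∑_{k=1}^{n} k² = n(n+1)(2n+1)/6, then subtract the first 40 terms.
∑_{k=1}^{217} k² = 217×218×435/6 = 3429685
∑_{k=1}^{40} k² = 40×41×81/6 = 22140
∑_{k=41}^{217} k² = 3429685 - 22140 = 3407545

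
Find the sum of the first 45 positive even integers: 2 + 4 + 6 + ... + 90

Sum of first n even numbers = n(n+1)
= 45×46
= 2070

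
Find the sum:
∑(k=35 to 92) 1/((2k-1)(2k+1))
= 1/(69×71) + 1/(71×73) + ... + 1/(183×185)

Partial fractions: 1/((2k-1)(2k+1)) = (1/2)[1/(2k-1) - 1/(2k+1)]
The series telescopes:
= (1/2)[1/69 - 1/185]
= 58/12765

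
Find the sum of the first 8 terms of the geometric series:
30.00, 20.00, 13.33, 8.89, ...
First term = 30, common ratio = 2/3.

Sₙ = a(1 - rⁿ) / (1 - r)
S_8 = 30(1 - (2/3)^8) / (1 - (2/3))
S_8 = 30(1 - (256/6561)) / (1/3)
S_8 = 63050/729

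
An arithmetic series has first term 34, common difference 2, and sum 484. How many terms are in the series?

Using S = n/2 × [2a + (n-1)d]
484 = n/2 × [2(34) + (n-1)(2)]
484 = n/2 × [68 + 2n - 2]
968 = n × [66 + 2n]
2n² + (66)n - 968 = 0
Discriminant: Δ = (66)² - 4(2)(-968) = 4356 + 7744 = 12100
√Δ = 110
n = [-(66) + √Δ] / (2·2) = (-66 + 110) / 4 = 44 / 4 = 11
(The negative root is discarded since n must be a positive integer.)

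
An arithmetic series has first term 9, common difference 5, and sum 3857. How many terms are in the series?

Using S = n/2 × [2a + (n-1)d]
3857 = n/2 × [2(9) + (n-1)(5)]
3857 = n/2 × [18 + 5n - 5]
7714 = n × [13 + 5n]
5n² + (13)n - 7714 = 0
Discriminant: Δ = (13)² - 4(5)(-7714) = 169 + 154280 = 154449
√Δ = 393
n = [-(13) + √Δ] / (2·5) = (-13 + 393) / 10 = 380 / 10 = 38
(The negative root is discarded since n must be a positive integer.)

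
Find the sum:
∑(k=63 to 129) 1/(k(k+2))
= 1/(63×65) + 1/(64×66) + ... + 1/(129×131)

Partial fractions: 1/(k(k+2)) = (1/2)[1/k - 1/(k+2)]
Telescoping leaves the first two and last two terms:
= (1/2)[1/63 + 1/64 - 1/130 - 1/131]
= 555229/68664960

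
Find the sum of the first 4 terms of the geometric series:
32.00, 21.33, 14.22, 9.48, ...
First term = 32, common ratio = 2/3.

Sₙ = a(1 - rⁿ) / (1 - r)
S_4 = 32(1 - (2/3)^4) / (1 - (2/3))
S_4 = 32(1 - (16/81)) / (1/3)
S_4 = 2080/27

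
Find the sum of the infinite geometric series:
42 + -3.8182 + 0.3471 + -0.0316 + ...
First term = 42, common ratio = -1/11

For |r| < 1, S = a / (1 - r)
S = 42 / (1 - (-1/11))
S = 42 / (12/11)
S = 77/2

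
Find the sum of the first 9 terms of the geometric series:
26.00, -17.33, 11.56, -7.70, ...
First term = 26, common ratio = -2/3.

Sₙ = a(1 - rⁿ) / (1 - r)
S_9 = 26(1 - (-2/3)^9) / (1 - (-2/3))
S_9 = 26(1 - (-512/19683)) / (5/3)
S_9 = 105014/6561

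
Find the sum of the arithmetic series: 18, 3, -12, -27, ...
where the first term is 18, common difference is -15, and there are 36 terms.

Sₙ = n/2 × (first + last)
Last term = a + (n-1)d = 18 + (36-1)×(-15) = -507
S_36 = 36/2 × (18 + (-507))
S_36 = 36/2 × (-489) = -8802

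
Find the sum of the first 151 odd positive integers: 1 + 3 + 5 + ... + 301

Sum of first n odd numbers = n²
= 151²
= 22801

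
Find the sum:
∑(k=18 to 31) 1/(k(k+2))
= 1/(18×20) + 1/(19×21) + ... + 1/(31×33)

Partial fractions: 1/(k(k+2)) = (1/2)[1/k - 1/(k+2)]
Telescoping leaves the first two and last two terms:
= (1/2)[1/18 + 1/19 - 1/32 - 1/33]
= 2807/120384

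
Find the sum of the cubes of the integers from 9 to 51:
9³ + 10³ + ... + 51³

Use ∑_{k=1}^{n} k³ = [n(n+1)/2]², then subtract the first 8 terms.
∑_{k=1}^{51} k³ = [51×52/2]² = 1326² = 1758276
∑_{k=1}^{8} k³ = [8×9/2]² = 36² = 1296
∑_{k=9}^{51} k³ = 1758276 - 1296 = 1756980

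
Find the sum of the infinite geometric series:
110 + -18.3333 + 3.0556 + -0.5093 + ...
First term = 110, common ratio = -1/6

For |r| < 1, S = a / (1 - r)
S = 110 / (1 - (-1/6))
S = 110 / (7/6)
S = 660/7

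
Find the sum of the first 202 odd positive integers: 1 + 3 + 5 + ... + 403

Sum of first n odd numbers = n²
= 202²
= 40804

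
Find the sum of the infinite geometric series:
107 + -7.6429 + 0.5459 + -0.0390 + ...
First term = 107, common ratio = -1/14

For |r| < 1, S = a / (1 - r)
S = 107 / (1 - (-1/14))
S = 107 / (15/14)
S = 1498/15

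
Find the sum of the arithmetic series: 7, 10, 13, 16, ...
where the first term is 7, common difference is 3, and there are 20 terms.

Sₙ = n/2 × (first + last)
Last term = a + (n-1)d = 7 + (20-1)×3 = 64
S_20 = 20/2 × (7 + 64)
S_20 = 20/2 × 71 = 710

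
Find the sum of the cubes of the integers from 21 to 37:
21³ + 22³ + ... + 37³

Use ∑_{k=1}^{n} k³ = [n(n+1)/2]², then subtract the first 20 terms.
∑_{k=1}^{37} k³ = [37×38/2]² = 703² = 494209
∑_{k=1}^{20} k³ = [20×21/2]² = 210² = 44100
∑_{k=21}^{37} k³ = 494209 - 44100 = 450109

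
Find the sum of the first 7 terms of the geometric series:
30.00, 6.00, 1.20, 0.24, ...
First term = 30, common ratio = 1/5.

Sₙ = a(1 - rⁿ) / (1 - r)
S_7 = 30(1 - (1/5)^7) / (1 - (1/5))
S_7 = 30(1 - (1/78125)) / (4/5)
S_7 = 117186/3125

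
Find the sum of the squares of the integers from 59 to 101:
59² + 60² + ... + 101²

Use ∑_{k=1}^{n} k² = n(n+1)(2n+1)/6, then subtract the first 58 terms.
∑_{k=1}^{101} k² = 101×102×203/6 = 348551
∑_{k=1}^{58} k² = 58×59×117/6 = 66729
∑_{k=59}^{101} k² = 348551 - 66729 = 281822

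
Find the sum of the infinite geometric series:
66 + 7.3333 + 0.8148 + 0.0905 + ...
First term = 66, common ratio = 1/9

For |r| < 1, S = a / (1 - r)
S = 66 / (1 - (1/9))
S = 66 / (8/9)
S = 297/4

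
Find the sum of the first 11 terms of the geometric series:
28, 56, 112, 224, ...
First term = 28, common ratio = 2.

Sₙ = a(1 - rⁿ) / (1 - r)
S_11 = 28(1 - 2^11) / (1 - 2)
S_11 = 28(1 - 2048) / (-1)
S_11 = 57316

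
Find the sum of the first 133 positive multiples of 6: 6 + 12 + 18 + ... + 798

Factor out 6: = 6(1 + 2 + ... + 133) = 6 × n(n+1)/2
= 6 × 133×134/2
= 6 × 8911
= 53466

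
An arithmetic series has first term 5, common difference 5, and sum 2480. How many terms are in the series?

Using S = n/2 × [2a + (n-1)d]
2480 = n/2 × [2(5) + (n-1)(5)]
2480 = n/2 × [10 + 5n - 5]
4960 = n × [5 + 5n]
5n² + (5)n - 4960 = 0
Discriminant: Δ = (5)² - 4(5)(-4960) = 25 + 99200 = 99225
√Δ = 315
n = [-(5) + √Δ] / (2·5) = (-5 + 315) / 10 = 310 / 10 = 31
(The negative root is discarded since n must be a positive integer.)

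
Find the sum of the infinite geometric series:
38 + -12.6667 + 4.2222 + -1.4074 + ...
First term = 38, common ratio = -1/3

For |r| < 1, S = a / (1 - r)
S = 38 / (1 - (-1/3))
S = 38 / (4/3)
S = 57/2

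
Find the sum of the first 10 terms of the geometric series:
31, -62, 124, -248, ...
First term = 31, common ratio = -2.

Sₙ = a(1 - rⁿ) / (1 - r)
S_10 = 31(1 - (-2)^10) / (1 - (-2))
S_10 = 31(1 - 1024) / (3)
S_10 = -10571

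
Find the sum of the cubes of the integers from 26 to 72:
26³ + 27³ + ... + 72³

Use ∑_{k=1}^{n} k³ = [n(n+1)/2]², then subtract the first 25 terms.
∑_{k=1}^{72} k³ = [72×73/2]² = 2628² = 6906384
∑_{k=1}^{25} k³ = [25×26/2]² = 325² = 105625
∑_{k=26}^{72} k³ = 6906384 - 105625 = 6800759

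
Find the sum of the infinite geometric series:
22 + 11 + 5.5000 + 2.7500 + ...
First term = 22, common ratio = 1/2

For |r| < 1, S = a / (1 - r)
S = 22 / (1 - (1/2))
S = 22 / (1/2)
S = 44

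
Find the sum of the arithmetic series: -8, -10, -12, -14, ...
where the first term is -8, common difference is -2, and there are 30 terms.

Sₙ = n/2 × (first + last)
Last term = a + (n-1)d = -8 + (30-1)×(-2) = -66
S_30 = 30/2 × (-8 + (-66))
S_30 = 30/2 × (-74) = -1110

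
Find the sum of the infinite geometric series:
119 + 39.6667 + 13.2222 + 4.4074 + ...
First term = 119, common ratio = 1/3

For |r| < 1, S = a / (1 - r)
S = 119 / (1 - (1/3))
S = 119 / (2/3)
S = 357/2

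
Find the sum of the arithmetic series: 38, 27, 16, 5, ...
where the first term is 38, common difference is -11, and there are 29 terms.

Sₙ = n/2 × (first + last)
Last term = a + (n-1)d = 38 + (29-1)×(-11) = -270
S_29 = 29/2 × (38 + (-270))
S_29 = 29/2 × (-232) = -3364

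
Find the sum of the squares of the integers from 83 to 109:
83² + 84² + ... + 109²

Use ∑_{k=1}^{n} k² = n(n+1)(2n+1)/6, then subtract the first 82 terms.
∑_{k=1}^{109} k² = 109×110×219/6 = 437635
∑_{k=1}^{82} k² = 82×83×165/6 = 187165
∑_{k=83}^{109} k² = 437635 - 187165 = 250470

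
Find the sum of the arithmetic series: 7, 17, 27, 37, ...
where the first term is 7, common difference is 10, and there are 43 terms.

Sₙ = n/2 × (first + last)
Last term = a + (n-1)d = 7 + (43-1)×10 = 427
S_43 = 43/2 × (7 + 427)
S_43 = 43/2 × 434 = 9331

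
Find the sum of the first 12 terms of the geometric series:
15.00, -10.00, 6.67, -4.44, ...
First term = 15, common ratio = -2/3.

Sₙ = a(1 - rⁿ) / (1 - r)
S_12 = 15(1 - (-2/3)^12) / (1 - (-2/3))
S_12 = 15(1 - (4096/531441)) / (5/3)
S_12 = 527345/59049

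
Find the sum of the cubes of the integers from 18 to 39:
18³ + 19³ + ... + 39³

Use ∑_{k=1}^{n} k³ = [n(n+1)/2]², then subtract the first 17 terms.
∑_{k=1}^{39} k³ = [39×40/2]² = 780² = 608400
∑_{k=1}^{17} k³ = [17×18/2]² = 153² = 23409
∑_{k=18}^{39} k³ = 608400 - 23409 = 584991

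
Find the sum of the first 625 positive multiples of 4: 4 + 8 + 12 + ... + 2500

Factor out 4: = 4(1 + 2 + ... + 625) = 4 × n(n+1)/2
= 4 × 625×626/2
= 4 × 195625
= 782500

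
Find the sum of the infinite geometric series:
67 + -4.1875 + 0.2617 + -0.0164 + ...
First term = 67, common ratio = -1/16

For |r| < 1, S = a / (1 - r)
S = 67 / (1 - (-1/16))
S = 67 / (17/16)
S = 1072/17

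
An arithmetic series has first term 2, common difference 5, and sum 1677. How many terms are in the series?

Using S = n/2 × [2a + (n-1)d]
1677 = n/2 × [2(2) + (n-1)(5)]
1677 = n/2 × [4 + 5n - 5]
3354 = n × [-1 + 5n]
5n² + (-1)n - 3354 = 0
Discriminant: Δ = (-1)² - 4(5)(-3354) = 1 + 67080 = 67081
√Δ = 259
n = [-(-1) + √Δ] / (2·5) = (1 + 259) / 10 = 260 / 10 = 26
(The negative root is discarded since n must be a positive integer.)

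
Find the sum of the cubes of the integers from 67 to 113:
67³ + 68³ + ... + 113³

Use ∑_{k=1}^{n} k³ = [n(n+1)/2]², then subtract the first 66 terms.
∑_{k=1}^{113} k³ = [113×114/2]² = 6441² = 41486481
∑_{k=1}^{66} k³ = [66×67/2]² = 2211² = 4888521
∑_{k=67}^{113} k³ = 41486481 - 4888521 = 36597960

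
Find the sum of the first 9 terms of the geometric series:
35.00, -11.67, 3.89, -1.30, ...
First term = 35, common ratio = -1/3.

Sₙ = a(1 - rⁿ) / (1 - r)
S_9 = 35(1 - (-1/3)^9) / (1 - (-1/3))
S_9 = 35(1 - (-1/19683)) / (4/3)
S_9 = 172235/6561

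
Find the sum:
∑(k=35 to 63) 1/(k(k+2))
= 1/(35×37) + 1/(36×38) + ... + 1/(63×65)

Partial fractions: 1/(k(k+2)) = (1/2)[1/k - 1/(k+2)]
Telescoping leaves the first two and last two terms:
= (1/2)[1/35 + 1/36 - 1/64 - 1/65]
= 6641/524160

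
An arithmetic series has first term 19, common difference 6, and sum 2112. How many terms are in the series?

Using S = n/2 × [2a + (n-1)d]
2112 = n/2 × [2(19) + (n-1)(6)]
2112 = n/2 × [38 + 6n - 6]
4224 = n × [32 + 6n]
6n² + (32)n - 4224 = 0
Discriminant: Δ = (32)² - 4(6)(-4224) = 1024 + 101376 = 102400
√Δ = 320
n = [-(32) + √Δ] / (2·6) = (-32 + 320) / 12 = 288 / 12 = 24
(The negative root is discarded since n must be a positive integer.)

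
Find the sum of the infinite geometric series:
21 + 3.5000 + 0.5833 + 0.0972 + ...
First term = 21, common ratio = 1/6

For |r| < 1, S = a / (1 - r)
S = 21 / (1 - (1/6))
S = 21 / (5/6)
S = 126/5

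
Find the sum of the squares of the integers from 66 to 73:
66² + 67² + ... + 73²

Use ∑_{k=1}^{n} k² = n(n+1)(2n+1)/6, then subtract the first 65 terms.
∑_{k=1}^{73} k² = 73×74×147/6 = 132349
∑_{k=1}^{65} k² = 65×66×131/6 = 93665
∑_{k=66}^{73} k² = 132349 - 93665 = 38684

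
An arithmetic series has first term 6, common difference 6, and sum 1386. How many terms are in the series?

Using S = n/2 × [2a + (n-1)d]
1386 = n/2 × [2(6) + (n-1)(6)]
1386 = n/2 × [12 + 6n - 6]
2772 = n × [6 + 6n]
6n² + (6)n - 2772 = 0
Discriminant: Δ = (6)² - 4(6)(-2772) = 36 + 66528 = 66564
√Δ = 258
n = [-(6) + √Δ] / (2·6) = (-6 + 258) / 12 = 252 / 12 = 21
(The negative root is discarded since n must be a positive integer.)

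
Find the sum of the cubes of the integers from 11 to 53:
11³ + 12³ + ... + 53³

Use ∑_{k=1}^{n} k³ = [n(n+1)/2]², then subtract the first 10 terms.
∑_{k=1}^{53} k³ = [53×54/2]² = 1431² = 2047761
∑_{k=1}^{10} k³ = [10×11/2]² = 55² = 3025
∑_{k=11}^{53} k³ = 2047761 - 3025 = 2044736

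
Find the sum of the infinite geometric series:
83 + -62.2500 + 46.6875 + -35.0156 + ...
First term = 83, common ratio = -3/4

For |r| < 1, S = a / (1 - r)
S = 83 / (1 - (-3/4))
S = 83 / (7/4)
S = 332/7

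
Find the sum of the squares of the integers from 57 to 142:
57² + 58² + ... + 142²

Use ∑_{k=1}^{n} k² = n(n+1)(2n+1)/6, then subtract the first 56 terms.
∑_{k=1}^{142} k² = 142×143×285/6 = 964535
∑_{k=1}^{56} k² = 56×57×113/6 = 60116
∑_{k=57}^{142} k² = 964535 - 60116 = 904419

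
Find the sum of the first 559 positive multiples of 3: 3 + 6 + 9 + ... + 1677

Factor out 3: = 3(1 + 2 + ... + 559) = 3 × n(n+1)/2
= 3 × 559×560/2
= 3 × 156520
= 469560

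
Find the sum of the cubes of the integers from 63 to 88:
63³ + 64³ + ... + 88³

Use ∑_{k=1}^{n} k³ = [n(n+1)/2]², then subtract the first 62 terms.
∑_{k=1}^{88} k³ = [88×89/2]² = 3916² = 15335056
∑_{k=1}^{62} k³ = [62×63/2]² = 1953² = 3814209
∑_{k=63}^{88} k³ = 15335056 - 3814209 = 11520847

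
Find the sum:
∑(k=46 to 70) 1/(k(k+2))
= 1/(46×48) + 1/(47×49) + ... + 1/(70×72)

Partial fractions: 1/(k(k+2)) = (1/2)[1/k - 1/(k+2)]
Telescoping leaves the first two and last two terms:
= (1/2)[1/46 + 1/47 - 1/71 - 1/72]
= 83125/11052144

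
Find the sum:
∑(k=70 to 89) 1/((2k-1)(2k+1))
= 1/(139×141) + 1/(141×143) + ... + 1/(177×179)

Partial fractions: 1/((2k-1)(2k+1)) = (1/2)[1/(2k-1) - 1/(2k+1)]
The series telescopes:
= (1/2)[1/139 - 1/179]
= 20/24881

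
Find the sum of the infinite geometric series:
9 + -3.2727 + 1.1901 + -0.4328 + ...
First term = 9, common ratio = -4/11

For |r| < 1, S = a / (1 - r)
S = 9 / (1 - (-4/11))
S = 9 / (15/11)
S = 33/5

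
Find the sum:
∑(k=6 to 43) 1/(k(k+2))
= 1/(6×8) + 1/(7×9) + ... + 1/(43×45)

Partial fractions: 1/(k(k+2)) = (1/2)[1/k - 1/(k+2)]
Telescoping leaves the first two and last two terms:
= (1/2)[1/6 + 1/7 - 1/44 - 1/45]
= 3667/27720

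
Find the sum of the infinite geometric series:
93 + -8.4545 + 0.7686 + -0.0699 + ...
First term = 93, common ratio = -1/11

For |r| < 1, S = a / (1 - r)
S = 93 / (1 - (-1/11))
S = 93 / (12/11)
S = 341/4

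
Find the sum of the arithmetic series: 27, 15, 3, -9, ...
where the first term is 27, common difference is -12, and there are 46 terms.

Sₙ = n/2 × (first + last)
Last term = a + (n-1)d = 27 + (46-1)×(-12) = -513
S_46 = 46/2 × (27 + (-513))
S_46 = 46/2 × (-486) = -11178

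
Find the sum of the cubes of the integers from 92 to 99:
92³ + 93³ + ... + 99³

Use ∑_{k=1}^{n} k³ = [n(n+1)/2]², then subtract the first 91 terms.
∑_{k=1}^{99} k³ = [99×100/2]² = 4950² = 24502500
∑_{k=1}^{91} k³ = [91×92/2]² = 4186² = 17522596
∑_{k=92}^{99} k³ = 24502500 - 17522596 = 6979904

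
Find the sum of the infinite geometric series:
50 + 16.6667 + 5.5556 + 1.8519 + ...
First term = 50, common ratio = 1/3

For |r| < 1, S = a / (1 - r)
S = 50 / (1 - (1/3))
S = 50 / (2/3)
S = 75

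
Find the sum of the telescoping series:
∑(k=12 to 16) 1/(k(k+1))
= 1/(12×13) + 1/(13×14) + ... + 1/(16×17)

Partial fractions: 1/(k(k+1)) = 1/k - 1/(k+1)
The series telescopes:
= (1/12 - 1/13) + (1/13 - 1/14) + ... + (1/16 - 1/17)
= 1/12 - 1/17
= 5/204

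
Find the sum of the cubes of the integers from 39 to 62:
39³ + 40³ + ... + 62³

Use ∑_{k=1}^{n} k³ = [n(n+1)/2]², then subtract the first 38 terms.
∑_{k=1}^{62} k³ = [62×63/2]² = 1953² = 3814209
∑_{k=1}^{38} k³ = [38×39/2]² = 741² = 549081
∑_{k=39}^{62} k³ = 3814209 - 549081 = 3265128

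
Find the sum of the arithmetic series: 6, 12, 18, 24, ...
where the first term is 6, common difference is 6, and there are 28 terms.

Sₙ = n/2 × (first + last)
Last term = a + (n-1)d = 6 + (28-1)×6 = 168
S_28 = 28/2 × (6 + 168)
S_28 = 28/2 × 174 = 2436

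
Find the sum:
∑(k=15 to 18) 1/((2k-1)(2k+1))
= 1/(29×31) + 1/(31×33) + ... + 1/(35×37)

Partial fractions: 1/((2k-1)(2k+1)) = (1/2)[1/(2k-1) - 1/(2k+1)]
The series telescopes:
= (1/2)[1/29 - 1/37]
= 4/1073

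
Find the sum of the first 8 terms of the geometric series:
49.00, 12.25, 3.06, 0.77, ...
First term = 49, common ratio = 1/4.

Sₙ = a(1 - rⁿ) / (1 - r)
S_8 = 49(1 - (1/4)^8) / (1 - (1/4))
S_8 = 49(1 - (1/65536)) / (3/4)
S_8 = 1070405/16384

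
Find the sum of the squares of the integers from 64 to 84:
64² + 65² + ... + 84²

Use ∑_{k=1}^{n} k² = n(n+1)(2n+1)/6, then subtract the first 63 terms.
∑_{k=1}^{84} k² = 84×85×169/6 = 201110
∑_{k=1}^{63} k² = 63×64×127/6 = 85344
∑_{k=64}^{84} k² = 201110 - 85344 = 115766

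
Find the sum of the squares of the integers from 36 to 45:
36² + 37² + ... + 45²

Use ∑_{k=1}^{n} k² = n(n+1)(2n+1)/6, then subtract the first 35 terms.
∑_{k=1}^{45} k² = 45×46×91/6 = 31395
∑_{k=1}^{35} k² = 35×36×71/6 = 14910
∑_{k=36}^{45} k² = 31395 - 14910 = 16485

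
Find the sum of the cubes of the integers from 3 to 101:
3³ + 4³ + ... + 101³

Use ∑_{k=1}^{n} k³ = [n(n+1)/2]², then subtract the first 2 terms.
∑_{k=1}^{101} k³ = [101×102/2]² = 5151² = 26532801
∑_{k=1}^{2} k³ = [2×3/2]² = 3² = 9
∑_{k=3}^{101} k³ = 26532801 - 9 = 26532792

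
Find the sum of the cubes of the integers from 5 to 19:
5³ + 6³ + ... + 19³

Use ∑_{k=1}^{n} k³ = [n(n+1)/2]², then subtract the first 4 terms.
∑_{k=1}^{19} k³ = [19×20/2]² = 190² = 36100
∑_{k=1}^{4} k³ = [4×5/2]² = 10² = 100
∑_{k=5}^{19} k³ = 36100 - 100 = 36000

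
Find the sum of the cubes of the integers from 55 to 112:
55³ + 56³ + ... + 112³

Use ∑_{k=1}^{n} k³ = [n(n+1)/2]², then subtract the first 54 terms.
∑_{k=1}^{112} k³ = [112×113/2]² = 6328² = 40043584
∑_{k=1}^{54} k³ = [54×55/2]² = 1485² = 2205225
∑_{k=55}^{112} k³ = 40043584 - 2205225 = 37838359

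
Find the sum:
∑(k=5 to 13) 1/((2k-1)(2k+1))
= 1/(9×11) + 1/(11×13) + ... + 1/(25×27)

Partial fractions: 1/((2k-1)(2k+1)) = (1/2)[1/(2k-1) - 1/(2k+1)]
The series telescopes:
= (1/2)[1/9 - 1/27]
= 1/27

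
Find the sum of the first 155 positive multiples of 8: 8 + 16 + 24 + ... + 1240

Factor out 8: = 8(1 + 2 + ... + 155) = 8 × n(n+1)/2
= 8 × 155×156/2
= 8 × 12090
= 96720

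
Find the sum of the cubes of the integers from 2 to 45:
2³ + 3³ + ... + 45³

Use ∑_{k=1}^{n} k³ = [n(n+1)/2]², then subtract the first 1 terms.
∑_{k=1}^{45} k³ = [45×46/2]² = 1035² = 1071225
∑_{k=1}^{1} k³ = [1×2/2]² = 1² = 1
∑_{k=2}^{45} k³ = 1071225 - 1 = 1071224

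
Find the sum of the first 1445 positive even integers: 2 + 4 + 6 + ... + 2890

Sum of first n even numbers = n(n+1)
= 1445×1446
= 2089470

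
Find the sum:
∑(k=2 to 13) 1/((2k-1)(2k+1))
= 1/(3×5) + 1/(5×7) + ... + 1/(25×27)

Partial fractions: 1/((2k-1)(2k+1)) = (1/2)[1/(2k-1) - 1/(2k+1)]
The series telescopes:
= (1/2)[1/3 - 1/27]
= 4/27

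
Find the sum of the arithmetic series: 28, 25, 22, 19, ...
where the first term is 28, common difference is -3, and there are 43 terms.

Sₙ = n/2 × (first + last)
Last term = a + (n-1)d = 28 + (43-1)×(-3) = -98
S_43 = 43/2 × (28 + (-98))
S_43 = 43/2 × (-70) = -1505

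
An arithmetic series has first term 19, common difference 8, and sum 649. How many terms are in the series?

Using S = n/2 × [2a + (n-1)d]
649 = n/2 × [2(19) + (n-1)(8)]
649 = n/2 × [38 + 8n - 8]
1298 = n × [30 + 8n]
8n² + (30)n - 1298 = 0
Discriminant: Δ = (30)² - 4(8)(-1298) = 900 + 41536 = 42436
√Δ = 206
n = [-(30) + √Δ] / (2·8) = (-30 + 206) / 16 = 176 / 16 = 11
(The negative root is discarded since n must be a positive integer.)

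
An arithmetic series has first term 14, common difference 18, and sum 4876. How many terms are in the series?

Using S = n/2 × [2a + (n-1)d]
4876 = n/2 × [2(14) + (n-1)(18)]
4876 = n/2 × [28 + 18n - 18]
9752 = n × [10 + 18n]
18n² + (10)n - 9752 = 0
Discriminant: Δ = (10)² - 4(18)(-9752) = 100 + 702144 = 702244
√Δ = 838
n = [-(10) + √Δ] / (2·18) = (-10 + 838) / 36 = 828 / 36 = 23
(The negative root is discarded since n must be a positive integer.)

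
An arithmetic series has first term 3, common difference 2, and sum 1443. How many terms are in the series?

Using S = n/2 × [2a + (n-1)d]
1443 = n/2 × [2(3) + (n-1)(2)]
1443 = n/2 × [6 + 2n - 2]
2886 = n × [4 + 2n]
2n² + (4)n - 2886 = 0
Discriminant: Δ = (4)² - 4(2)(-2886) = 16 + 23088 = 23104
√Δ = 152
n = [-(4) + √Δ] / (2·2) = (-4 + 152) / 4 = 148 / 4 = 37
(The negative root is discarded since n must be a positive integer.)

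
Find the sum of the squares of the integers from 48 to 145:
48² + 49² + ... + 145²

Use ∑_{k=1}^{n} k² = n(n+1)(2n+1)/6, then subtract the first 47 terms.
∑_{k=1}^{145} k² = 145×146×291/6 = 1026745
∑_{k=1}^{47} k² = 47×48×95/6 = 35720
∑_{k=48}^{145} k² = 1026745 - 35720 = 991025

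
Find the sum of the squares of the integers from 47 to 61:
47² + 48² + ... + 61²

Use ∑_{k=1}^{n} k² = n(n+1)(2n+1)/6, then subtract the first 46 terms.
∑_{k=1}^{61} k² = 61×62×123/6 = 77531
∑_{k=1}^{46} k² = 46×47×93/6 = 33511
∑_{k=47}^{61} k² = 77531 - 33511 = 44020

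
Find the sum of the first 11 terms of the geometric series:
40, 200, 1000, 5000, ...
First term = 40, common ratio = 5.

Sₙ = a(1 - rⁿ) / (1 - r)
S_11 = 40(1 - 5^11) / (1 - 5)
S_11 = 40(1 - 48828125) / (-4)
S_11 = 488281240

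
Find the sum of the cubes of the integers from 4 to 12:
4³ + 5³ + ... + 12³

Use ∑_{k=1}^{n} k³ = [n(n+1)/2]², then subtract the first 3 terms.
∑_{k=1}^{12} k³ = [12×13/2]² = 78² = 6084
∑_{k=1}^{3} k³ = [3×4/2]² = 6² = 36
∑_{k=4}^{12} k³ = 6084 - 36 = 6048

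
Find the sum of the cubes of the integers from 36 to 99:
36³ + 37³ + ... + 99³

Use ∑_{k=1}^{n} k³ = [n(n+1)/2]², then subtract the first 35 terms.
∑_{k=1}^{99} k³ = [99×100/2]² = 4950² = 24502500
∑_{k=1}^{35} k³ = [35×36/2]² = 630² = 396900
∑_{k=36}^{99} k³ = 24502500 - 396900 = 24105600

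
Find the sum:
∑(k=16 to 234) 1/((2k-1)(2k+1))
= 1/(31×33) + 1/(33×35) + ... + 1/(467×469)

Partial fractions: 1/((2k-1)(2k+1)) = (1/2)[1/(2k-1) - 1/(2k+1)]
The series telescopes:
= (1/2)[1/31 - 1/469]
= 219/14539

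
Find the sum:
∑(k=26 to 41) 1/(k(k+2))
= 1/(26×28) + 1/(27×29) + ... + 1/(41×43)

Partial fractions: 1/(k(k+2)) = (1/2)[1/k - 1/(k+2)]
Telescoping leaves the first two and last two terms:
= (1/2)[1/26 + 1/27 - 1/42 - 1/43]
= 1502/105651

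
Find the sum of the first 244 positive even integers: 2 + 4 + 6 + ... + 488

Sum of first n even numbers = n(n+1)
= 244×245
= 59780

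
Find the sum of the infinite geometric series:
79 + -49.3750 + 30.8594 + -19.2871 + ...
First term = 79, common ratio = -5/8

For |r| < 1, S = a / (1 - r)
S = 79 / (1 - (-5/8))
S = 79 / (13/8)
S = 632/13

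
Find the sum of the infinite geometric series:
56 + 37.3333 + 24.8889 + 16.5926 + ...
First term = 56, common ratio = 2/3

For |r| < 1, S = a / (1 - r)
S = 56 / (1 - (2/3))
S = 56 / (1/3)
S = 168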